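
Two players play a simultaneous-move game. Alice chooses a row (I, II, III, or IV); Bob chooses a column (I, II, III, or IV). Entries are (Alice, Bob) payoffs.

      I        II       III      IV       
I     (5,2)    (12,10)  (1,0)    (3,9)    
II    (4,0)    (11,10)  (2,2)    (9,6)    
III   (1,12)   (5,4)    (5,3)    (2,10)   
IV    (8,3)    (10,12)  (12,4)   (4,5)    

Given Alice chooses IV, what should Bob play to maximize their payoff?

With Alice fixed at IV, Bob's payoffs are: I → 3, II → 12, III → 4, IV → 5.
The maximum is 12, achieved by II.

II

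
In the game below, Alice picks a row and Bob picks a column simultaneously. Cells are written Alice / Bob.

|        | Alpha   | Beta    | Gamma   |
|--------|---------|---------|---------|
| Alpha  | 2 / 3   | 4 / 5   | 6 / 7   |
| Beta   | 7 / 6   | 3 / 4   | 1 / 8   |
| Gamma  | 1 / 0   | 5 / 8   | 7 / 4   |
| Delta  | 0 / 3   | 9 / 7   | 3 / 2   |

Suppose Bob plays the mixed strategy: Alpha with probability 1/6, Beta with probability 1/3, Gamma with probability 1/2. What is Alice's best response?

Gamma

Alice's best reply maximizes expected payoff against the mix.
Alpha: (1/6)·2 + (1/3)·4 + (1/2)·6 = 14/3
Beta: (1/6)·7 + (1/3)·3 + (1/2)·1 = 8/3
Gamma: (1/6)·1 + (1/3)·5 + (1/2)·7 = 16/3
Delta: (1/6)·0 + (1/3)·9 + (1/2)·3 = 9/2
Highest expected payoff is 16/3, from Gamma.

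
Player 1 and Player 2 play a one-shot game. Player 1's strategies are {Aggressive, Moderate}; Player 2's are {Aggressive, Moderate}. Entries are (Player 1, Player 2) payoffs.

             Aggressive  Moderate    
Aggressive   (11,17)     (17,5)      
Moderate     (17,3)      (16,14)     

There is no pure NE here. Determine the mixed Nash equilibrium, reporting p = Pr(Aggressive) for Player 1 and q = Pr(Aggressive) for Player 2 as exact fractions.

p = 11/23, q = 1/7

Each player's mixing probability is pinned down by making the *other* player indifferent.
Player 2 indifferent between Aggressive and Moderate: p·17 + (1−p)·3 = p·5 + (1−p)·14 ⟹ 3 + 14p = 14 + (-9)p ⟹ p = 11/23.
Player 1 indifferent between Aggressive and Moderate: q·11 + (1−q)·17 = q·17 + (1−q)·16 ⟹ 17 + (-6)q = 16 + 1q ⟹ q = 1/7.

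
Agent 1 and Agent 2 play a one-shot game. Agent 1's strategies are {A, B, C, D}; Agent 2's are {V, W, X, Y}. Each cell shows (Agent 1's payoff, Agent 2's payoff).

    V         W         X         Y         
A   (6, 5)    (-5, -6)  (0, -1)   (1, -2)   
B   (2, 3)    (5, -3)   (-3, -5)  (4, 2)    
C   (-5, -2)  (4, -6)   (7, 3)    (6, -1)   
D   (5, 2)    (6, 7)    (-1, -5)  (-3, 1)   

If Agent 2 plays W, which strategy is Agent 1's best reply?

D

With Agent 2 fixed at W, Agent 1's payoffs are: A → -5, B → 5, C → 4, D → 6.
The maximum is 6, achieved by D.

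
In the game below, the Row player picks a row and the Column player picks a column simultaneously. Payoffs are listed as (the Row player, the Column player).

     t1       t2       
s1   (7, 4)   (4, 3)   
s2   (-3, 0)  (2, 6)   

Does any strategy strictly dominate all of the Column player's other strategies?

A strategy is strictly dominant if it gives the Column player a strictly higher payoff than every other strategy, against every choice by the opponent.
t1 is not dominant: against s2, t2 gives 6 > 0.
t2 is not dominant: against s1, t1 gives 4 > 3.
No single strategy is best against every opponent action.

No strictly dominant strategy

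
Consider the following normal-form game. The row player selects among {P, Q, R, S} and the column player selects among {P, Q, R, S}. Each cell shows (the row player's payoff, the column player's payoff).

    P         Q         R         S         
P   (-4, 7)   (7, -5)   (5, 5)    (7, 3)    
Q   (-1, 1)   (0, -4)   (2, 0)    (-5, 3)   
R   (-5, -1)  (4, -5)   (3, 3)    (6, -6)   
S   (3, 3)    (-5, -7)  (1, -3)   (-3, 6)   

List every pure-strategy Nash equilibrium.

Find each player's best response to every opponent strategy; NE are the intersections.
The row player's best responses — vs P: S (payoff 3); vs Q: P (payoff 7); vs R: P (payoff 5); vs S: P (payoff 7).
The column player's best responses — vs P: P (payoff 7); vs Q: S (payoff 3); vs R: R (payoff 3); vs S: S (payoff 6).
No cell has both players best-responding. For instance, the row player's best reply to P is S, but against S the column player prefers S over P.

There is no pure-strategy Nash equilibrium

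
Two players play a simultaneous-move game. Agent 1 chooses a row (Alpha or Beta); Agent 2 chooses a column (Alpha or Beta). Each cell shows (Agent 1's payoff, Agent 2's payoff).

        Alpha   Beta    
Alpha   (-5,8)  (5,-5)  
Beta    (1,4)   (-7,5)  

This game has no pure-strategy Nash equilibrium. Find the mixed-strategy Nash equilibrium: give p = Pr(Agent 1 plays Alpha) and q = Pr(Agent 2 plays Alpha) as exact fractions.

p = 1/14, q = 2/3

In a mixed NE each player is indifferent between their pure strategies, so the opponent's mix sets the indifference.
Agent 2 indifferent between Alpha and Beta: p·8 + (1−p)·4 = p·(-5) + (1−p)·5 ⟹ 4 + 4p = 5 + (-10)p ⟹ p = 1/14.
Agent 1 indifferent between Alpha and Beta: q·(-5) + (1−q)·5 = q·1 + (1−q)·(-7) ⟹ 5 + (-10)q = (-7) + 8q ⟹ q = 2/3.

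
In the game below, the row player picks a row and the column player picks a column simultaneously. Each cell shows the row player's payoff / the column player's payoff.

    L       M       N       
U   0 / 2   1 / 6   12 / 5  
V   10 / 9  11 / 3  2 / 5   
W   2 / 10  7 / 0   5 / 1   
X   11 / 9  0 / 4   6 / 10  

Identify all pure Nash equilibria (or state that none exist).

There is no pure-strategy Nash equilibrium

Check mutual best responses: a cell is a NE iff neither player can gain by unilaterally deviating.
The row player's best responses — vs L: X (payoff 11); vs M: V (payoff 11); vs N: U (payoff 12).
The column player's best responses — vs U: M (payoff 6); vs V: L (payoff 9); vs W: L (payoff 10); vs X: N (payoff 10).
No cell has both players best-responding. For instance, the row player's best reply to L is X, but against X the column player prefers N over L.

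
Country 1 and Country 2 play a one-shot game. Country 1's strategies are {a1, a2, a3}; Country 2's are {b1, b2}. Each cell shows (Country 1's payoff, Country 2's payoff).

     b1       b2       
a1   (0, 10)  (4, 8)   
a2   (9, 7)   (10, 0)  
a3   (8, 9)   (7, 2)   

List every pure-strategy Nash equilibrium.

Find each player's best response to every opponent strategy; NE are the intersections.
Country 1's best responses — vs b1: a2 (payoff 9); vs b2: a2 (payoff 10).
Country 2's best responses — vs a1: b1 (payoff 10); vs a2: b1 (payoff 7); vs a3: b1 (payoff 9).
The only mutual best response is (a2, b1); neither player gains by switching there.

(a2, b1)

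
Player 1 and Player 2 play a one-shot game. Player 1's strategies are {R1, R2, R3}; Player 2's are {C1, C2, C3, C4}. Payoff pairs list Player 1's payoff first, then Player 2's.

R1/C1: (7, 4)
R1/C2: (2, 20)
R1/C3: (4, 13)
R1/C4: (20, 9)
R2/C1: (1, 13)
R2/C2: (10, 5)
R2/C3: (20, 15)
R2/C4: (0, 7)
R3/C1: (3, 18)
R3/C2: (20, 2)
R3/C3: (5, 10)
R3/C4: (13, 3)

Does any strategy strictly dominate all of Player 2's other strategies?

None

A strategy is strictly dominant if it gives Player 2 a strictly higher payoff than every other strategy, against every choice by the opponent.
C1 is not dominant: against R1, C2 gives 20 > 4.
C2 is not dominant: against R2, C1 gives 13 > 5.
C3 is not dominant: against R1, C2 gives 20 > 13.
C4 is not dominant: against R1, C2 gives 20 > 9.
No single strategy is best against every opponent action.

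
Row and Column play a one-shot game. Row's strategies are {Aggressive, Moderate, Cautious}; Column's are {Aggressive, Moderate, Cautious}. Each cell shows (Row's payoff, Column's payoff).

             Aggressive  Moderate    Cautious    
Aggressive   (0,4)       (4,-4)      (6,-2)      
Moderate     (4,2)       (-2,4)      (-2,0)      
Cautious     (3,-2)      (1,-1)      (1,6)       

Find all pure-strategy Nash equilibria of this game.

None

Check mutual best responses: a cell is a NE iff neither player can gain by unilaterally deviating.
Row's best responses — vs Aggressive: Moderate (payoff 4); vs Moderate: Aggressive (payoff 4); vs Cautious: Aggressive (payoff 6).
Column's best responses — vs Aggressive: Aggressive (payoff 4); vs Moderate: Moderate (payoff 4); vs Cautious: Cautious (payoff 6).
No cell has both players best-responding. For instance, Row's best reply to Aggressive is Moderate, but against Moderate Column prefers Moderate over Aggressive.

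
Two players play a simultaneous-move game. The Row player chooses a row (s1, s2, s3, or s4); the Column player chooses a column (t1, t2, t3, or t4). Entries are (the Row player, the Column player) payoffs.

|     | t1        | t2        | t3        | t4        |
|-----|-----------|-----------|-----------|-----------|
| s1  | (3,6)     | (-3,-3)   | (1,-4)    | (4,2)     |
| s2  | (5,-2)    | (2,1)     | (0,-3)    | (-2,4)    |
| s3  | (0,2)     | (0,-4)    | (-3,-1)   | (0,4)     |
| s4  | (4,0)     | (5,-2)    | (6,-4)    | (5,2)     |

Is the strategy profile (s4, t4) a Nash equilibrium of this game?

Holding the Column player at t4: the Row player gets 5 from s4, versus 4 from s1, -2 from s2, 0 from s3. No profitable deviation for the Row player.
Holding the Row player at s4: the Column player gets 2 from t4, versus 0 from t1, -2 from t2, -4 from t3. No profitable deviation for the Column player either.

Yes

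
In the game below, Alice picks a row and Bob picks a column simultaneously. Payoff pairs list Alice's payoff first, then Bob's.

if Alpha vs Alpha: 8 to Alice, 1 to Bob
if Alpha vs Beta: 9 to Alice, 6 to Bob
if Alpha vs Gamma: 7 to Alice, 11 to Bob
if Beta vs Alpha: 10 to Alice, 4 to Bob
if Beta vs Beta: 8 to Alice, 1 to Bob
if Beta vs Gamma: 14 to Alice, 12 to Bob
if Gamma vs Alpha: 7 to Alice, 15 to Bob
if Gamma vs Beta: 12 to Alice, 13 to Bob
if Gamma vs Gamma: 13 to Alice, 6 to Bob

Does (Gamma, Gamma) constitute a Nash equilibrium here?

Holding Bob at Gamma: Alice gets 13 from Gamma but could get 14 by switching to Beta. Alice has a profitable deviation.

No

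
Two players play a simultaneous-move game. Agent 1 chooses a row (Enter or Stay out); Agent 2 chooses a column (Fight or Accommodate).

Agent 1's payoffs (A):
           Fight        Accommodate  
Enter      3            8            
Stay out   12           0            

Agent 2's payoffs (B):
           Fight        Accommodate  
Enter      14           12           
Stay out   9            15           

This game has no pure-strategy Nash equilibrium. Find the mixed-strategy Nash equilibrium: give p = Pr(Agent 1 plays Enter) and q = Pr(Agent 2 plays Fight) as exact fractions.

p = 3/4, q = 8/17

Each player's mixing probability is pinned down by making the *other* player indifferent.
Agent 2 indifferent between Fight and Accommodate: p·14 + (1−p)·9 = p·12 + (1−p)·15 ⟹ 9 + 5p = 15 + (-3)p ⟹ p = 3/4.
Agent 1 indifferent between Enter and Stay out: q·3 + (1−q)·8 = q·12 + (1−q)·0 ⟹ 8 + (-5)q = 0 + 12q ⟹ q = 8/17.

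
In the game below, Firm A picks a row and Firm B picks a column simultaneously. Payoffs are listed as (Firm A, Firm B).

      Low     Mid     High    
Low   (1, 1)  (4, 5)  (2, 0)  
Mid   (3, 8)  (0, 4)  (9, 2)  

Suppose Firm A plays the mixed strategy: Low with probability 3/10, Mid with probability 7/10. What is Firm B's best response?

Low

Compute Firm B's expected payoff from each pure strategy against the given mix.
Low: (3/10)·1 + (7/10)·8 = 59/10
Mid: (3/10)·5 + (7/10)·4 = 43/10
High: (3/10)·0 + (7/10)·2 = 7/5
Highest expected payoff is 59/10, from Low.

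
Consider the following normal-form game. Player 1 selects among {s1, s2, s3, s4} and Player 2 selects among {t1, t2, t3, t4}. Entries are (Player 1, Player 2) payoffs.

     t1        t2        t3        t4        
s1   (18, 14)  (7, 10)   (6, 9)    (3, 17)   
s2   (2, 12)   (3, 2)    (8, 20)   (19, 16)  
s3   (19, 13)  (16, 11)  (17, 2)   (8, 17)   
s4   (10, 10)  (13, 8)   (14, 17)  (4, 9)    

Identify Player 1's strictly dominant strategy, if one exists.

No strictly dominant strategy

A strategy is strictly dominant if it gives Player 1 a strictly higher payoff than every other strategy, against every choice by the opponent.
s1 is not dominant: against t1, s3 gives 19 > 18.
s2 is not dominant: against t1, s1 gives 18 > 2.
s3 is not dominant: against t4, s2 gives 19 > 8.
s4 is not dominant: against t1, s1 gives 18 > 10.
No single strategy is best against every opponent action.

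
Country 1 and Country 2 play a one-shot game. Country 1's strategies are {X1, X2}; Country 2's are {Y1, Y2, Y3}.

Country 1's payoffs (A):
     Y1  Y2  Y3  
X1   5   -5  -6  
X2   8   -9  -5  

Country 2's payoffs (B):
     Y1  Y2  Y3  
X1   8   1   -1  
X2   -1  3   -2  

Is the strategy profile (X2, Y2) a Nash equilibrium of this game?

Holding Country 2 at Y2: Country 1 gets -9 from X2 but could get -5 by switching to X1. Country 1 has a profitable deviation.

No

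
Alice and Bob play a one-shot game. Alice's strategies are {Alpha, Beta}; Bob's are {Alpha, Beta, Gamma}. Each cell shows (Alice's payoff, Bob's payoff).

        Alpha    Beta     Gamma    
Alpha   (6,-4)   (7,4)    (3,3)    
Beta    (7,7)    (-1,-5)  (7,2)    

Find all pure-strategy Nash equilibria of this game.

Check mutual best responses: a cell is a NE iff neither player can gain by unilaterally deviating.
Alice's best responses — vs Alpha: Beta (payoff 7); vs Beta: Alpha (payoff 7); vs Gamma: Beta (payoff 7).
Bob's best responses — vs Alpha: Beta (payoff 4); vs Beta: Alpha (payoff 7).
Mutual best responses occur at (Alpha, Beta) and (Beta, Alpha); at each, neither player gains by switching.

(Alpha, Beta) and (Beta, Alpha)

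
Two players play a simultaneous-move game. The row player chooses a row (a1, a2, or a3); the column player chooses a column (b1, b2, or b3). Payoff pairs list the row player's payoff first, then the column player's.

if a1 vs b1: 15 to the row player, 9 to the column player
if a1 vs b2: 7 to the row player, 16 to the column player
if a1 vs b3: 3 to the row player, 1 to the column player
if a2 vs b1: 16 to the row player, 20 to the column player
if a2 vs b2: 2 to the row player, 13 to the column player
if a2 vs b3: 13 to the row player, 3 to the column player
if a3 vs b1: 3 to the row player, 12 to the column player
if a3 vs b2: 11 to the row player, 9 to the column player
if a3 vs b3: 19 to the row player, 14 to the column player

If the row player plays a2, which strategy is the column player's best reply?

b1

With the row player fixed at a2, the column player's payoffs are: b1 → 20, b2 → 13, b3 → 3.
The maximum is 20, achieved by b1.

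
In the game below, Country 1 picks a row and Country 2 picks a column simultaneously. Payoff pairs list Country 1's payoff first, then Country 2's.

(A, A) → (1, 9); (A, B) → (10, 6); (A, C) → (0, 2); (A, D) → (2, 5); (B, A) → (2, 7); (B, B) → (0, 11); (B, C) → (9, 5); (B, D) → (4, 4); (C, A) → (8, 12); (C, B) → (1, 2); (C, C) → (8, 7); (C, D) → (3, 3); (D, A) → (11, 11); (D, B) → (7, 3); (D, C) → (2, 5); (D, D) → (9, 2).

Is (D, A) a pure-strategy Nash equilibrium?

Holding Country 2 at A: Country 1 gets 11 from D, versus 1 from A, 2 from B, 8 from C. No profitable deviation for Country 1.
Holding Country 1 at D: Country 2 gets 11 from A, versus 3 from B, 5 from C, 2 from D. No profitable deviation for Country 2 either.

Yes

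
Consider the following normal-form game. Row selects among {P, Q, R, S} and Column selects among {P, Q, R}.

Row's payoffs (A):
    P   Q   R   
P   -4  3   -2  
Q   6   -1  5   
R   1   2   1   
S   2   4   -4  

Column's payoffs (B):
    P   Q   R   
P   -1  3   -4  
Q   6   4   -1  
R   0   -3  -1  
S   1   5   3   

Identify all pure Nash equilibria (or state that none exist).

Find each player's best response to every opponent strategy; NE are the intersections.
Row's best responses — vs P: Q (payoff 6); vs Q: S (payoff 4); vs R: Q (payoff 5).
Column's best responses — vs P: Q (payoff 3); vs Q: P (payoff 6); vs R: P (payoff 0); vs S: Q (payoff 5).
Mutual best responses occur at (Q, P) and (S, Q); at each, neither player gains by switching.

(Q, P) and (S, Q)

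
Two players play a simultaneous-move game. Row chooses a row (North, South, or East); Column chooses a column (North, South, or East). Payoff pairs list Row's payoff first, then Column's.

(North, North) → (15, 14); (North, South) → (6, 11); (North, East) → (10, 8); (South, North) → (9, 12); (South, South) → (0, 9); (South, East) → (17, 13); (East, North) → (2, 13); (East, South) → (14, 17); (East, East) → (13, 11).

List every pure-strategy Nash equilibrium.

(North, North), (South, East), and (East, South)

Find each player's best response to every opponent strategy; NE are the intersections.
Row's best responses — vs North: North (payoff 15); vs South: East (payoff 14); vs East: South (payoff 17).
Column's best responses — vs North: North (payoff 14); vs South: East (payoff 13); vs East: South (payoff 17).
Mutual best responses occur at (North, North), (South, East), and (East, South); at each, neither player gains by switching.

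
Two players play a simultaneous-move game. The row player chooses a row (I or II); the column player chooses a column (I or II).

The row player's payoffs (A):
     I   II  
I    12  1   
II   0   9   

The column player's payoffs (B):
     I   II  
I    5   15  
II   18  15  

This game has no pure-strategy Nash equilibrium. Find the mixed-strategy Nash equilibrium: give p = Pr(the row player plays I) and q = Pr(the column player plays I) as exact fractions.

p = 3/13, q = 2/5

In a mixed NE each player is indifferent between their pure strategies, so the opponent's mix sets the indifference.
The column player indifferent between I and II: p·5 + (1−p)·18 = p·15 + (1−p)·15 ⟹ 18 + (-13)p = 15 + 0p ⟹ p = 3/13.
The row player indifferent between I and II: q·12 + (1−q)·1 = q·0 + (1−q)·9 ⟹ 1 + 11q = 9 + (-9)q ⟹ q = 2/5.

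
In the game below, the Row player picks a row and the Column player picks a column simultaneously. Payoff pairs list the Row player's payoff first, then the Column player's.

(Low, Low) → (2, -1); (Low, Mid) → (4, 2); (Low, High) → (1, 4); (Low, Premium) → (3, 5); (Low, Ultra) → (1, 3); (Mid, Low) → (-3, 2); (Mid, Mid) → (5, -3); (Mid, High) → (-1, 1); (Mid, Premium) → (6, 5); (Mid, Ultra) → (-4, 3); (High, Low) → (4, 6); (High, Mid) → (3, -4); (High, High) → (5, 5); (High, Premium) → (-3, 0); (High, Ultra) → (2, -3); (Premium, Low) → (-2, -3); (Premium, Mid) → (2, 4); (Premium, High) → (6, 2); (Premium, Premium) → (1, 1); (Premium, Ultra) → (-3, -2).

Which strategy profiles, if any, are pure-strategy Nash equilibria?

(Mid, Premium) and (High, Low)

A profile is a Nash equilibrium when each player is best-responding to the other.
The Row player's best responses — vs Low: High (payoff 4); vs Mid: Mid (payoff 5); vs High: Premium (payoff 6); vs Premium: Mid (payoff 6); vs Ultra: High (payoff 2).
The Column player's best responses — vs Low: Premium (payoff 5); vs Mid: Premium (payoff 5); vs High: Low (payoff 6); vs Premium: Mid (payoff 4).
Mutual best responses occur at (Mid, Premium) and (High, Low); at each, neither player gains by switching.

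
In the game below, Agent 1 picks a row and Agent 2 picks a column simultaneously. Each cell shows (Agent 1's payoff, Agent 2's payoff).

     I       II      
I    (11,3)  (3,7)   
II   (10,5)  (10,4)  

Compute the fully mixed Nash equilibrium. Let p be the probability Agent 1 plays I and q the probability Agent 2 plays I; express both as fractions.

p = 1/5, q = 7/8

In a mixed NE each player is indifferent between their pure strategies, so the opponent's mix sets the indifference.
Agent 2 indifferent between I and II: p·3 + (1−p)·5 = p·7 + (1−p)·4 ⟹ 5 + (-2)p = 4 + 3p ⟹ p = 1/5.
Agent 1 indifferent between I and II: q·11 + (1−q)·3 = q·10 + (1−q)·10 ⟹ 3 + 8q = 10 + 0q ⟹ q = 7/8.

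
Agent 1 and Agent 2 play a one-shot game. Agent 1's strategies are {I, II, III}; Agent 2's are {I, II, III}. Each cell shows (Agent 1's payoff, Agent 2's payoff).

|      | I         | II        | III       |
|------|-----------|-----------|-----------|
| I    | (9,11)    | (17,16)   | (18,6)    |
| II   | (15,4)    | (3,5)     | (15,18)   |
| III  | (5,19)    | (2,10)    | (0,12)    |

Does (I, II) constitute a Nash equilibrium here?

Yes

Holding Agent 2 at II: Agent 1 gets 17 from I, versus 3 from II, 2 from III. No profitable deviation for Agent 1.
Holding Agent 1 at I: Agent 2 gets 16 from II, versus 11 from I, 6 from III. No profitable deviation for Agent 2 either.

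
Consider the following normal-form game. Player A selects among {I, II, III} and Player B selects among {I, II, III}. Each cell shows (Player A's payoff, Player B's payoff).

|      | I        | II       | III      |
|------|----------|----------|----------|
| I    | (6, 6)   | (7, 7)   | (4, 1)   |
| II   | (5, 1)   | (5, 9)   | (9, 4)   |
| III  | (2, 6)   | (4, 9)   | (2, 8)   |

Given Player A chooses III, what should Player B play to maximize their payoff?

With Player A fixed at III, Player B's payoffs are: I → 6, II → 9, III → 8.
The maximum is 9, achieved by II.

II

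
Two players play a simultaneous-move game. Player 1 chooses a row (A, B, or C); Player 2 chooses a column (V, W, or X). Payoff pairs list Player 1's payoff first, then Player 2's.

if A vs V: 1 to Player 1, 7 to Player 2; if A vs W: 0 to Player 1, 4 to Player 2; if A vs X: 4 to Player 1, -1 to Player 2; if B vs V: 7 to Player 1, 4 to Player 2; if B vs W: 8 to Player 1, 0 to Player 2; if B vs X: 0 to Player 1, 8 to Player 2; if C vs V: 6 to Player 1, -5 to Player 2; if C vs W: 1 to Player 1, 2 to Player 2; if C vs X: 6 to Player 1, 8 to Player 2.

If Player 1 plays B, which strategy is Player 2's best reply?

X

With Player 1 fixed at B, Player 2's payoffs are: V → 4, W → 0, X → 8.
The maximum is 8, achieved by X.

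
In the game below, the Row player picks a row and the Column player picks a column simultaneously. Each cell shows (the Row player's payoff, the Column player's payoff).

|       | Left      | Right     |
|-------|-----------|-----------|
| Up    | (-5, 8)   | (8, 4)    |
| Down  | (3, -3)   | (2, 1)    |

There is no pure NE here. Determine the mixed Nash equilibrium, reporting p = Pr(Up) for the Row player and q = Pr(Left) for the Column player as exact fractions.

p = 1/2, q = 3/7

Each player's mixing probability is pinned down by making the *other* player indifferent.
The Column player indifferent between Left and Right: p·8 + (1−p)·(-3) = p·4 + (1−p)·1 ⟹ (-3) + 11p = 1 + 3p ⟹ p = 1/2.
The Row player indifferent between Up and Down: q·(-5) + (1−q)·8 = q·3 + (1−q)·2 ⟹ 8 + (-13)q = 2 + 1q ⟹ q = 3/7.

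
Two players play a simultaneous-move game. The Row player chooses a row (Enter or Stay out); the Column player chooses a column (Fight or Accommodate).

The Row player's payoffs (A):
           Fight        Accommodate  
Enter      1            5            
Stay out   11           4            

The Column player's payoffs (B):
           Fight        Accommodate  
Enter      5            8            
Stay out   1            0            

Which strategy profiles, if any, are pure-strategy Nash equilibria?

(Enter, Accommodate) and (Stay out, Fight)

Find each player's best response to every opponent strategy; NE are the intersections.
The Row player's best responses — vs Fight: Stay out (payoff 11); vs Accommodate: Enter (payoff 5).
The Column player's best responses — vs Enter: Accommodate (payoff 8); vs Stay out: Fight (payoff 1).
Mutual best responses occur at (Enter, Accommodate) and (Stay out, Fight); at each, neither player gains by switching.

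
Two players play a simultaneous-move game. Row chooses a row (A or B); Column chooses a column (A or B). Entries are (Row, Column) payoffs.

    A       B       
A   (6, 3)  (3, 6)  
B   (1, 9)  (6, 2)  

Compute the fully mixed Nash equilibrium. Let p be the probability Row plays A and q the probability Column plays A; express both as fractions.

Each player's mixing probability is pinned down by making the *other* player indifferent.
Column indifferent between A and B: p·3 + (1−p)·9 = p·6 + (1−p)·2 ⟹ 9 + (-6)p = 2 + 4p ⟹ p = 7/10.
Row indifferent between A and B: q·6 + (1−q)·3 = q·1 + (1−q)·6 ⟹ 3 + 3q = 6 + (-5)q ⟹ q = 3/8.

p = 7/10, q = 3/8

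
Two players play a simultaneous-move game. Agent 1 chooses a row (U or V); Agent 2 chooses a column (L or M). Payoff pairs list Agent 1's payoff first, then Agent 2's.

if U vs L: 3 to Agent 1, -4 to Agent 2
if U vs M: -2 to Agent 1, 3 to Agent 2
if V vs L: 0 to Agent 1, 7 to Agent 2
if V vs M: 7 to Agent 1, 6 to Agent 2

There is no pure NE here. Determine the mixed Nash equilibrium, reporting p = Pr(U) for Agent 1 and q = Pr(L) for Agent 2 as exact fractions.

p = 1/8, q = 3/4

In a mixed NE each player is indifferent between their pure strategies, so the opponent's mix sets the indifference.
Agent 2 indifferent between L and M: p·(-4) + (1−p)·7 = p·3 + (1−p)·6 ⟹ 7 + (-11)p = 6 + (-3)p ⟹ p = 1/8.
Agent 1 indifferent between U and V: q·3 + (1−q)·(-2) = q·0 + (1−q)·7 ⟹ (-2) + 5q = 7 + (-7)q ⟹ q = 3/4.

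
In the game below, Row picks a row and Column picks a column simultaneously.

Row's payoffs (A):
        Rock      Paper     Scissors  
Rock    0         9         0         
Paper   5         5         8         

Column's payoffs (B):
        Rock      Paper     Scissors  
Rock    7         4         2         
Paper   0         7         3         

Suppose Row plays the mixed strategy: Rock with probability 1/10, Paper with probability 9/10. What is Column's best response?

Column's best reply maximizes expected payoff against the mix.
Rock: (1/10)·7 + (9/10)·0 = 7/10
Paper: (1/10)·4 + (9/10)·7 = 67/10
Scissors: (1/10)·2 + (9/10)·3 = 29/10
Highest expected payoff is 67/10, from Paper.

Paper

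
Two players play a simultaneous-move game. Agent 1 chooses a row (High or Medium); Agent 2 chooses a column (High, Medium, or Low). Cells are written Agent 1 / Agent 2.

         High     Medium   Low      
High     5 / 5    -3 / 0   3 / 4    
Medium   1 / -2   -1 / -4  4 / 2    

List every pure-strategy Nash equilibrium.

(High, High) and (Medium, Low)

Find each player's best response to every opponent strategy; NE are the intersections.
Agent 1's best responses — vs High: High (payoff 5); vs Medium: Medium (payoff -1); vs Low: Medium (payoff 4).
Agent 2's best responses — vs High: High (payoff 5); vs Medium: Low (payoff 2).
Mutual best responses occur at (High, High) and (Medium, Low); at each, neither player gains by switching.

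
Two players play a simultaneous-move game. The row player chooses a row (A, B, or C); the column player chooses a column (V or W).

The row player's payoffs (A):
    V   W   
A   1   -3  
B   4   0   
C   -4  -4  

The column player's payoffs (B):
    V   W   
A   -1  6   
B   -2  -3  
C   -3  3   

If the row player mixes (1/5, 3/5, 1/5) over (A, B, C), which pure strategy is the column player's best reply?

W

Compute the column player's expected payoff from each pure strategy against the given mix.
V: (1/5)·(-1) + (3/5)·(-2) + (1/5)·(-3) = -2
W: (1/5)·6 + (3/5)·(-3) + (1/5)·3 = 0
Highest expected payoff is 0, from W.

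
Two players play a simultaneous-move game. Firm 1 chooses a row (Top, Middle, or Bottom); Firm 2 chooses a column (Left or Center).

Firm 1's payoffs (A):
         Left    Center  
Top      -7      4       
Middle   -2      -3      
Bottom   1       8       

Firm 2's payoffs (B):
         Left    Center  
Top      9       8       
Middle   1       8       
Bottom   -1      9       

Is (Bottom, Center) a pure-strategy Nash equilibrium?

Yes

Holding Firm 2 at Center: Firm 1 gets 8 from Bottom, versus 4 from Top, -3 from Middle. No profitable deviation for Firm 1.
Holding Firm 1 at Bottom: Firm 2 gets 9 from Center, versus -1 from Left. No profitable deviation for Firm 2 either.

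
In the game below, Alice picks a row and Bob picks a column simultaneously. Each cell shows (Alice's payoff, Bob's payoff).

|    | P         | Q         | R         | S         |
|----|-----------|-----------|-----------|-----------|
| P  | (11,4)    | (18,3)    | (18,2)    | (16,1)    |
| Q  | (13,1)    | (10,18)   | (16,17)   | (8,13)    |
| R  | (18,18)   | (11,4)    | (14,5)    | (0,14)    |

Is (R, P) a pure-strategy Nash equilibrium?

Yes

Holding Bob at P: Alice gets 18 from R, versus 11 from P, 13 from Q. No profitable deviation for Alice.
Holding Alice at R: Bob gets 18 from P, versus 4 from Q, 5 from R, 14 from S. No profitable deviation for Bob either.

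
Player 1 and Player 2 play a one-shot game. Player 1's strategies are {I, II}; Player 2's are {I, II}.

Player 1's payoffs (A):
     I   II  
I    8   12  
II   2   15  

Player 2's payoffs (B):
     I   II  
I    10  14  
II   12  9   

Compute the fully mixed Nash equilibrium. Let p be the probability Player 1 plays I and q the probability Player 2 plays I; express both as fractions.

p = 3/7, q = 1/3

In a mixed NE each player is indifferent between their pure strategies, so the opponent's mix sets the indifference.
Player 2 indifferent between I and II: p·10 + (1−p)·12 = p·14 + (1−p)·9 ⟹ 12 + (-2)p = 9 + 5p ⟹ p = 3/7.
Player 1 indifferent between I and II: q·8 + (1−q)·12 = q·2 + (1−q)·15 ⟹ 12 + (-4)q = 15 + (-13)q ⟹ q = 1/3.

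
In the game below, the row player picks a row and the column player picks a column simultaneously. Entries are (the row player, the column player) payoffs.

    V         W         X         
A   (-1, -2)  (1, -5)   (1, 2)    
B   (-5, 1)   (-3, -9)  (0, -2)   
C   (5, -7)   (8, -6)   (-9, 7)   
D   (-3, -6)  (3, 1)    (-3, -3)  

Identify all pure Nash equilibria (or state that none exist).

Find each player's best response to every opponent strategy; NE are the intersections.
The row player's best responses — vs V: C (payoff 5); vs W: C (payoff 8); vs X: A (payoff 1).
The column player's best responses — vs A: X (payoff 2); vs B: V (payoff 1); vs C: X (payoff 7); vs D: W (payoff 1).
The only mutual best response is (A, X); neither player gains by switching there.

(A, X)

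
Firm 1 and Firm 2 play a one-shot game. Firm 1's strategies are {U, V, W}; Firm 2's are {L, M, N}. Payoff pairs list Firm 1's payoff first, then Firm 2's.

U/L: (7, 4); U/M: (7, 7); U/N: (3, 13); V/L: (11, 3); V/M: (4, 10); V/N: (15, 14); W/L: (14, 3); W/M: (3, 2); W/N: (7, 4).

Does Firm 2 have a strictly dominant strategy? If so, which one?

Check whether one of Firm 2's strategies beats all alternatives regardless of what the opponent does.
N strictly dominates: vs U: 13 > each of {4, 7}; vs V: 14 > each of {3, 10}; vs W: 4 > each of {3, 2}.

N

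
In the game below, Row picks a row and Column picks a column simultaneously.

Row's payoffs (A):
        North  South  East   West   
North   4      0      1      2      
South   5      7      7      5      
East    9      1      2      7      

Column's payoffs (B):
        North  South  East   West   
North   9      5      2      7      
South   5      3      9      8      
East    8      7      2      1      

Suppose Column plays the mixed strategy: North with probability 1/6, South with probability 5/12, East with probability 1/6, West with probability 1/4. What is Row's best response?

Compute Row's expected payoff from each pure strategy against the given mix.
North: (1/6)·4 + (5/12)·0 + (1/6)·1 + (1/4)·2 = 4/3
South: (1/6)·5 + (5/12)·7 + (1/6)·7 + (1/4)·5 = 37/6
East: (1/6)·9 + (5/12)·1 + (1/6)·2 + (1/4)·7 = 4
Highest expected payoff is 37/6, from South.

South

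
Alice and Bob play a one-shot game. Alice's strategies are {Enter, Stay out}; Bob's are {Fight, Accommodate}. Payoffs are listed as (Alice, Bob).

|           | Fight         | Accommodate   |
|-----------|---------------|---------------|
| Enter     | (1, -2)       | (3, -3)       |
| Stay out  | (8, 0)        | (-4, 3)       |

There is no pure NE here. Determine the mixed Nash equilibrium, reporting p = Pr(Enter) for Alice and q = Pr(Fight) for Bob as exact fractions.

p = 3/4, q = 1/2

Each player's mixing probability is pinned down by making the *other* player indifferent.
Bob indifferent between Fight and Accommodate: p·(-2) + (1−p)·0 = p·(-3) + (1−p)·3 ⟹ 0 + (-2)p = 3 + (-6)p ⟹ p = 3/4.
Alice indifferent between Enter and Stay out: q·1 + (1−q)·3 = q·8 + (1−q)·(-4) ⟹ 3 + (-2)q = (-4) + 12q ⟹ q = 1/2.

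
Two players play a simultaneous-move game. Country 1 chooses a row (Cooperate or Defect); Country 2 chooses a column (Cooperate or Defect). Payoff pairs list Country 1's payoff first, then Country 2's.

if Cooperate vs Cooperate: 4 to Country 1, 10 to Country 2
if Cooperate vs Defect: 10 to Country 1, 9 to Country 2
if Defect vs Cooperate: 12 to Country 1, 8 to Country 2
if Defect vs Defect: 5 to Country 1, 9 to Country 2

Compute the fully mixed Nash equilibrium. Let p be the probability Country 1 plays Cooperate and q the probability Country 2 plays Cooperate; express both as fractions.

p = 1/2, q = 5/13

Each player's mixing probability is pinned down by making the *other* player indifferent.
Country 2 indifferent between Cooperate and Defect: p·10 + (1−p)·8 = p·9 + (1−p)·9 ⟹ 8 + 2p = 9 + 0p ⟹ p = 1/2.
Country 1 indifferent between Cooperate and Defect: q·4 + (1−q)·10 = q·12 + (1−q)·5 ⟹ 10 + (-6)q = 5 + 7q ⟹ q = 5/13.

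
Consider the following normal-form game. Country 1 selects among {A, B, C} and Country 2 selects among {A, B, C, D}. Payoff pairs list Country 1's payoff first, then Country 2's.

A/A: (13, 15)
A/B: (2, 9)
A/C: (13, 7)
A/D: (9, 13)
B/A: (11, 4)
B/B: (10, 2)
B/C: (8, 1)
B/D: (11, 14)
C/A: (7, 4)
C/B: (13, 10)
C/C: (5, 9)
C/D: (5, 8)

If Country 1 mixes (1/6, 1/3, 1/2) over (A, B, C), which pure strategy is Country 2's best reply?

Compute Country 2's expected payoff from each pure strategy against the given mix.
A: (1/6)·15 + (1/3)·4 + (1/2)·4 = 35/6
B: (1/6)·9 + (1/3)·2 + (1/2)·10 = 43/6
C: (1/6)·7 + (1/3)·1 + (1/2)·9 = 6
D: (1/6)·13 + (1/3)·14 + (1/2)·8 = 65/6
Highest expected payoff is 65/6, from D.

D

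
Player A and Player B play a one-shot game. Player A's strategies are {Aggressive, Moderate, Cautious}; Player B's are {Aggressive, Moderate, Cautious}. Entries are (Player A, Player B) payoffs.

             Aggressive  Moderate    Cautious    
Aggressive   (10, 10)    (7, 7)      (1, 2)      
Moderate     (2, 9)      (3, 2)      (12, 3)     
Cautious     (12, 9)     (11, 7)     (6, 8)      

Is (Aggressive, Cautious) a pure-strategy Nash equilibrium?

Holding Player B at Cautious: Player A gets 1 from Aggressive but could get 12 by switching to Moderate. Player A has a profitable deviation.

No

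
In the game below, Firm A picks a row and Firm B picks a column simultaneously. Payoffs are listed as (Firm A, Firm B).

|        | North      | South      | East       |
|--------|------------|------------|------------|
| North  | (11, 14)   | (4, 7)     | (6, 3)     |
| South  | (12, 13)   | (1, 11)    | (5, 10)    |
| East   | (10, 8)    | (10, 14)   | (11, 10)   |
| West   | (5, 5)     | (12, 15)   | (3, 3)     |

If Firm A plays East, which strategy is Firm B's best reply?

South

With Firm A fixed at East, Firm B's payoffs are: North → 8, South → 14, East → 10.
The maximum is 14, achieved by South.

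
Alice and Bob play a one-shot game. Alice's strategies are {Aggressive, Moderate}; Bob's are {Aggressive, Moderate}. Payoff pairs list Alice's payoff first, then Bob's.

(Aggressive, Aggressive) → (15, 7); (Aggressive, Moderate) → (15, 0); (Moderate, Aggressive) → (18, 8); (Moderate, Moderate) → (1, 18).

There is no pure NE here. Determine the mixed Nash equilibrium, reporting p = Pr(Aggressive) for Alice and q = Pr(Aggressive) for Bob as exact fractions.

In a mixed NE each player is indifferent between their pure strategies, so the opponent's mix sets the indifference.
Bob indifferent between Aggressive and Moderate: p·7 + (1−p)·8 = p·0 + (1−p)·18 ⟹ 8 + (-1)p = 18 + (-18)p ⟹ p = 10/17.
Alice indifferent between Aggressive and Moderate: q·15 + (1−q)·15 = q·18 + (1−q)·1 ⟹ 15 + 0q = 1 + 17q ⟹ q = 14/17.

p = 10/17, q = 14/17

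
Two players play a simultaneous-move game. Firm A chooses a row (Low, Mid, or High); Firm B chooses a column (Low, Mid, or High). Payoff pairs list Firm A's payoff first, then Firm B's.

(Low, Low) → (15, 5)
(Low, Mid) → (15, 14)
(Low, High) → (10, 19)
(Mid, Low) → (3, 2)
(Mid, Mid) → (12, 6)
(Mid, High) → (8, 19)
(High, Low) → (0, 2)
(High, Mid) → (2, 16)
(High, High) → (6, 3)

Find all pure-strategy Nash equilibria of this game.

Check mutual best responses: a cell is a NE iff neither player can gain by unilaterally deviating.
Firm A's best responses — vs Low: Low (payoff 15); vs Mid: Low (payoff 15); vs High: Low (payoff 10).
Firm B's best responses — vs Low: High (payoff 19); vs Mid: High (payoff 19); vs High: Mid (payoff 16).
The only mutual best response is (Low, High); neither player gains by switching there.

(Low, High)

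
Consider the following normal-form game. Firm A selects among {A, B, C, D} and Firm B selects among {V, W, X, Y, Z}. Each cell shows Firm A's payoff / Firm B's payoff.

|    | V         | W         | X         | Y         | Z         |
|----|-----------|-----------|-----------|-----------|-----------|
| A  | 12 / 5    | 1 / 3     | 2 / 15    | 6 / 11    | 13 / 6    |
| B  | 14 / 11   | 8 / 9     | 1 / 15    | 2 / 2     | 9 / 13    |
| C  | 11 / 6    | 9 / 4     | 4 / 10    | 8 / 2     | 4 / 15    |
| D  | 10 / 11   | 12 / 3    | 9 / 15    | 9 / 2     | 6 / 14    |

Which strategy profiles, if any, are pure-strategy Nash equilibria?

Check mutual best responses: a cell is a NE iff neither player can gain by unilaterally deviating.
Firm A's best responses — vs V: B (payoff 14); vs W: D (payoff 12); vs X: D (payoff 9); vs Y: D (payoff 9); vs Z: A (payoff 13).
Firm B's best responses — vs A: X (payoff 15); vs B: X (payoff 15); vs C: Z (payoff 15); vs D: X (payoff 15).
The only mutual best response is (D, X); neither player gains by switching there.

(D, X)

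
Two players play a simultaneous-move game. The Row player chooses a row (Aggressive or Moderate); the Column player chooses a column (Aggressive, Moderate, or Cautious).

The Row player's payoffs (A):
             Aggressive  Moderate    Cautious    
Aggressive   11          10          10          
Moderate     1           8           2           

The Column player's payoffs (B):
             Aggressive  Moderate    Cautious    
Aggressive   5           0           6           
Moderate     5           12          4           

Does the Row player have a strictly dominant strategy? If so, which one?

Aggressive

Check whether one of the Row player's strategies beats all alternatives regardless of what the opponent does.
Aggressive strictly dominates: vs Aggressive: 11 > 1; vs Moderate: 10 > 8; vs Cautious: 10 > 2.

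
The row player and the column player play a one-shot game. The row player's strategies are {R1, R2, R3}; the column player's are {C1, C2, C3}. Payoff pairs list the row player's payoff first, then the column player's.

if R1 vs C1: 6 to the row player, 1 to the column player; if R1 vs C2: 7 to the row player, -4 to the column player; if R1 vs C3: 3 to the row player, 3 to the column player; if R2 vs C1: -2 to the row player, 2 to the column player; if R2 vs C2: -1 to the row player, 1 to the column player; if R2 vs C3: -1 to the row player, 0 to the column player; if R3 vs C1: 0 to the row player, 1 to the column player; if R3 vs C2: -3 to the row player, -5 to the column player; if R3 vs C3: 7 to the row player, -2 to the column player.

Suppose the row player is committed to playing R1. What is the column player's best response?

C3

With the row player fixed at R1, the column player's payoffs are: C1 → 1, C2 → -4, C3 → 3.
The maximum is 3, achieved by C3.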